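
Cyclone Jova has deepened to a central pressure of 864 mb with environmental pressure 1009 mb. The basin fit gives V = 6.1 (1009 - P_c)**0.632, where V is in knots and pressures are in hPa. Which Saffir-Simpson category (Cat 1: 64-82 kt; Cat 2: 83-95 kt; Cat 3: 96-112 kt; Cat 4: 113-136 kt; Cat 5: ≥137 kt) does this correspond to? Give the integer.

ΔP = 1009 − 864 = 145 mb.
V ≈ 6.1 × 145^0.632 = 6.1 × 23.23 ≈ 142 kt.
142 kt falls in the Category 5 band.

5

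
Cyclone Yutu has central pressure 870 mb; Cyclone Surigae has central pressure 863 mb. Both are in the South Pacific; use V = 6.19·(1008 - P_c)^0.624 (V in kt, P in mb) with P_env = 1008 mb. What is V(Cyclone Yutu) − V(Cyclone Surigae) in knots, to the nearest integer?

-4 kt

Cyclone Yutu: ΔP = 138; V ≈ 6.19 × 138^0.624 ≈ 133.96 kt.
Cyclone Surigae: ΔP = 145; V ≈ 6.19 × 145^0.624 ≈ 138.16 kt.
Difference ≈ 133.96 − 138.16 = -4.20 → -4 kt.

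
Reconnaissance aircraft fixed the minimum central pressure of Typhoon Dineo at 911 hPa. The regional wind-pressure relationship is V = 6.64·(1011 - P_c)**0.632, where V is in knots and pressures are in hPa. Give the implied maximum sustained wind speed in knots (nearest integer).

ΔP = 1011 − 911 = 100 hPa.
100^0.632 ≈ 18.365.
V ≈ 6.64 × 18.365 ≈ 121.9 kt.

122 kt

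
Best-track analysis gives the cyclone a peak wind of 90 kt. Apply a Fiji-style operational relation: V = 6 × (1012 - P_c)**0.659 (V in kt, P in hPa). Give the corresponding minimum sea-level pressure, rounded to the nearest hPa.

951 hPa

ΔP = (V / 6)^(1/0.659) = (90/6)^1.517.
90/6 = 15.000; 15.000^1.517 ≈ 60.91 hPa.
P_c = 1012 − 60.91 = 951.09 ≈ 951 hPa.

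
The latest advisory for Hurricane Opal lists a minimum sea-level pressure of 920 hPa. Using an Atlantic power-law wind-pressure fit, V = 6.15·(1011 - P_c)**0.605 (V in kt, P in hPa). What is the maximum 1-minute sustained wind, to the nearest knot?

ΔP = 1011 − 920 = 91 hPa.
91^0.605 ≈ 15.319.
V ≈ 6.15 × 15.319 ≈ 94.2 kt.

94 kt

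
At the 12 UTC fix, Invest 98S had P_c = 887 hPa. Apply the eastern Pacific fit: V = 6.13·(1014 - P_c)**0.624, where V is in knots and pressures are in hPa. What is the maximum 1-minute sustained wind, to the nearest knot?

ΔP = 1014 − 887 = 127 hPa.
127^0.624 ≈ 20.548.
V ≈ 6.13 × 20.548 ≈ 126.0 kt.

126 kt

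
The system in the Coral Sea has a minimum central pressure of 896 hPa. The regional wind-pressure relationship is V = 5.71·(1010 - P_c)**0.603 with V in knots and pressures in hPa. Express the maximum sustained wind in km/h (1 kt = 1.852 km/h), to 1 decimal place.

ΔP = 1010 − 896 = 114 hPa.
V ≈ 5.71 × 114^0.603 = 5.71 × 17.391 ≈ 99.300 kt.
99.300 × 1.852 ≈ 183.90 km/h → 183.9 km/h.

183.9 km/h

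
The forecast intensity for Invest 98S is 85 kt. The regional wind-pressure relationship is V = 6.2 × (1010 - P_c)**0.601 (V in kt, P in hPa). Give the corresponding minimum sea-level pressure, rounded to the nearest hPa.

932 hPa

ΔP = (V / 6.2)^(1/0.601) = (85/6.2)^1.664.
85/6.2 = 13.710; 13.710^1.664 ≈ 77.96 hPa.
P_c = 1010 − 77.96 = 932.04 ≈ 932 hPa.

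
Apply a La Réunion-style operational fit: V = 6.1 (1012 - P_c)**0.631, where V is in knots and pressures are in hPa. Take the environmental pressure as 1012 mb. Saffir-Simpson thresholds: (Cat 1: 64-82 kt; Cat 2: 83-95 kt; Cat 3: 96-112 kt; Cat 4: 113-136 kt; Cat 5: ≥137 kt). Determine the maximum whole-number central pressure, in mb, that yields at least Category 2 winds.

949 mb

Category 2 begins at V = 83 kt.
Required ΔP = (83/6.1)^(1/0.631) = 13.607^1.585 ≈ 62.63 mb.
P_c ≤ 1012 − 62.63 = 949.37, so the highest integer P_c is 949 mb.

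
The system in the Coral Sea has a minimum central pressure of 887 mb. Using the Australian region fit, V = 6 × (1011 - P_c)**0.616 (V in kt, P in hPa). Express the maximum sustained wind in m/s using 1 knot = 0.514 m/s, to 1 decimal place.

60.1 m/s

ΔP = 1011 − 887 = 124 mb.
V ≈ 6 × 124^0.616 = 6 × 19.478 ≈ 116.869 kt.
116.869 × 0.514 ≈ 60.07 m/s → 60.1 m/s.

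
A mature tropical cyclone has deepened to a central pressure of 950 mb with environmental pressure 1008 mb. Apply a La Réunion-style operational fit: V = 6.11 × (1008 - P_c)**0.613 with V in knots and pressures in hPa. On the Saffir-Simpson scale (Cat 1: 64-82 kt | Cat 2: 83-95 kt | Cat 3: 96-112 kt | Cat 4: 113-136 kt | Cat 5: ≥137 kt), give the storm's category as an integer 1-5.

ΔP = 1008 − 950 = 58 mb.
V ≈ 6.11 × 58^0.613 = 6.11 × 12.05 ≈ 74 kt.
74 kt falls in the Category 1 band.

1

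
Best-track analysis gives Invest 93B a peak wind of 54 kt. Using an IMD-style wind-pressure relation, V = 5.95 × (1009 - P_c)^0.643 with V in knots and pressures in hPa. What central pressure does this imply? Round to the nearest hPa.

ΔP = (V / 5.95)^(1/0.643) = (54/5.95)^1.555.
54/5.95 = 9.076; 9.076^1.555 ≈ 30.88 hPa.
P_c = 1009 − 30.88 = 978.12 ≈ 978 hPa.

978 hPa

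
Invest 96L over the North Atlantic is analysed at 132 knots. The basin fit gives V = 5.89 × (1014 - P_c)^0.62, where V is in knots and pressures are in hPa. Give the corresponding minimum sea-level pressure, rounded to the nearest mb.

ΔP = (V / 5.89)^(1/0.62) = (132/5.89)^1.613.
132/5.89 = 22.411; 22.411^1.613 ≈ 150.72 mb.
P_c = 1014 − 150.72 = 863.28 ≈ 863 mb.

863 mb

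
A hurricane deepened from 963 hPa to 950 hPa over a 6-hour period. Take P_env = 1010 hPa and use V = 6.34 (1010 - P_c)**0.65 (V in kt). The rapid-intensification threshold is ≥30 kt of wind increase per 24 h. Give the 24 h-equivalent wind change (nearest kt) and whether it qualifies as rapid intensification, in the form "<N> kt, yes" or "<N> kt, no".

53 kt, yes

V₁: ΔP = 47, V ≈ 6.34 × 47^0.65 ≈ 77.44 kt.
V₂: ΔP = 60, V ≈ 6.34 × 60^0.65 ≈ 90.76 kt.
ΔV over 6 h = 13.32 kt → 24 h equivalent = 13.32 × 24/6 ≈ 53.28 kt.
53 kt ≥ 30 kt ⇒ rapid intensification.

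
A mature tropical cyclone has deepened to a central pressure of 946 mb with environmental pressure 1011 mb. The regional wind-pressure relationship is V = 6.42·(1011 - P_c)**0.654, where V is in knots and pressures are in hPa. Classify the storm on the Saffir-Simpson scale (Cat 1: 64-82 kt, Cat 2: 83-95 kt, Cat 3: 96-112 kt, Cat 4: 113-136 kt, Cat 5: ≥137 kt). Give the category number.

3

ΔP = 1011 − 946 = 65 mb.
V ≈ 6.42 × 65^0.654 = 6.42 × 15.33 ≈ 98 kt.
98 kt falls in the Category 3 band.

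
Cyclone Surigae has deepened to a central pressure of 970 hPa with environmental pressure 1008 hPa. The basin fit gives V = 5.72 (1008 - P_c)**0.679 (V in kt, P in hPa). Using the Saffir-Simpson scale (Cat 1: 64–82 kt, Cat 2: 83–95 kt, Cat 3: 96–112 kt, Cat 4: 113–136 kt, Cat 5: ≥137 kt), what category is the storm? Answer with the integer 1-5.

1

ΔP = 1008 − 970 = 38 hPa.
V ≈ 5.72 × 38^0.679 = 5.72 × 11.82 ≈ 68 kt.
68 kt falls in the Category 1 band.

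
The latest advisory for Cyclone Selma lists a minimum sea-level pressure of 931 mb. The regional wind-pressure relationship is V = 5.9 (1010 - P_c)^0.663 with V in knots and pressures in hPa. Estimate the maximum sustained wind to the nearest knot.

ΔP = 1010 − 931 = 79 mb.
79^0.663 ≈ 18.119.
V ≈ 5.9 × 18.119 ≈ 106.9 kt.

107 kt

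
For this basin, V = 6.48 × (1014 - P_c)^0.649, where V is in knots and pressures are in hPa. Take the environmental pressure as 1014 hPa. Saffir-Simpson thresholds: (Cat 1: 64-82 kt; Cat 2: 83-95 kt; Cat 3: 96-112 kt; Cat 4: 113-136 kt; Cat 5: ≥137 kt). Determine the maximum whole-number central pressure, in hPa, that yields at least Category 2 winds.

963 hPa

Category 2 begins at V = 83 kt.
Required ΔP = (83/6.48)^(1/0.649) = 12.809^1.541 ≈ 50.87 hPa.
P_c ≤ 1014 − 50.87 = 963.13, so the highest integer P_c is 963 hPa.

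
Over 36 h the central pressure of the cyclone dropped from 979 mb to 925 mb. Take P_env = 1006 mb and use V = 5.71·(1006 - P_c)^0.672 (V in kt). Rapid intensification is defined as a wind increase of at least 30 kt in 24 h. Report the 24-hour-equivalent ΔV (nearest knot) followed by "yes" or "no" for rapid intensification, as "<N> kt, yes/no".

38 kt, yes

V₁: ΔP = 27, V ≈ 5.71 × 27^0.672 ≈ 52.30 kt.
V₂: ΔP = 81, V ≈ 5.71 × 81^0.672 ≈ 109.43 kt.
ΔV over 36 h = 57.13 kt → 24 h equivalent = 57.13 × 24/36 ≈ 38.09 kt.
38 kt ≥ 30 kt ⇒ rapid intensification.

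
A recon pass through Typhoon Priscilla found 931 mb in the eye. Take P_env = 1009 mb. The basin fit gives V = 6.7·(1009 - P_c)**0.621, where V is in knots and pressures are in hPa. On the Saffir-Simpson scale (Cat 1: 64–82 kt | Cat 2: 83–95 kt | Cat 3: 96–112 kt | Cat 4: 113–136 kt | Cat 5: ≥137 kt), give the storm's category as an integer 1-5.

ΔP = 1009 − 931 = 78 mb.
V ≈ 6.7 × 78^0.621 = 6.7 × 14.96 ≈ 100 kt.
100 kt falls in the Category 3 band.

3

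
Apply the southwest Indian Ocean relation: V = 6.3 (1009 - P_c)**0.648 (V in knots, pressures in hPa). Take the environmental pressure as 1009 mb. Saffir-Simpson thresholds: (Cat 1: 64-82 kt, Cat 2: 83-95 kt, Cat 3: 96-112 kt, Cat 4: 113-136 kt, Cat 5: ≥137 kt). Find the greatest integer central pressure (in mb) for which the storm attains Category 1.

973 mb

Category 1 begins at V = 64 kt.
Required ΔP = (64/6.3)^(1/0.648) = 10.159^1.543 ≈ 35.79 mb.
P_c ≤ 1009 − 35.79 = 973.21, so the highest integer P_c is 973 mb.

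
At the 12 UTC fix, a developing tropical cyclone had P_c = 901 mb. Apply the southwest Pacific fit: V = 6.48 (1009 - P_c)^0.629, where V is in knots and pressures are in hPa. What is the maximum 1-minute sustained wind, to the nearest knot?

ΔP = 1009 − 901 = 108 mb.
108^0.629 ≈ 19.012.
V ≈ 6.48 × 19.012 ≈ 123.2 kt.

123 kt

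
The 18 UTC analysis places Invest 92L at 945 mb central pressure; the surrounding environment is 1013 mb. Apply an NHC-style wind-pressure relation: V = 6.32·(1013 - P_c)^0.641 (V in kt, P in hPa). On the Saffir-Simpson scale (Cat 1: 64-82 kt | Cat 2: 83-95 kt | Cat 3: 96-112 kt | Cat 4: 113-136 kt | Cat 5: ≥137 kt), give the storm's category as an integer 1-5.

ΔP = 1013 − 945 = 68 mb.
V ≈ 6.32 × 68^0.641 = 6.32 × 14.95 ≈ 94 kt.
94 kt falls in the Category 2 band.

2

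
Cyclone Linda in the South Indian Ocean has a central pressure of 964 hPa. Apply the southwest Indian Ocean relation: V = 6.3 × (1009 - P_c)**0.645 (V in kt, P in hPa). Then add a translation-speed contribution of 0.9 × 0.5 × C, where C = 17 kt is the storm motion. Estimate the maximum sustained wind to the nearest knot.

81 kt

ΔP = 1009 − 964 = 45 hPa.
45^0.645 ≈ 11.650.
V ≈ 6.3 × 11.650 ≈ 73.4 kt.
Translation term: 0.9 × 0.5 × 17 = 7.65 kt.
Corrected V ≈ 81.05 kt → 81 kt.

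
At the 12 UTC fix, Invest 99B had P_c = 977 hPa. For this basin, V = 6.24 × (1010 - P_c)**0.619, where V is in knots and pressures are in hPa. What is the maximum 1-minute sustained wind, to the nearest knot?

ΔP = 1010 − 977 = 33 hPa.
33^0.619 ≈ 8.709.
V ≈ 6.24 × 8.709 ≈ 54.3 kt.

54 kt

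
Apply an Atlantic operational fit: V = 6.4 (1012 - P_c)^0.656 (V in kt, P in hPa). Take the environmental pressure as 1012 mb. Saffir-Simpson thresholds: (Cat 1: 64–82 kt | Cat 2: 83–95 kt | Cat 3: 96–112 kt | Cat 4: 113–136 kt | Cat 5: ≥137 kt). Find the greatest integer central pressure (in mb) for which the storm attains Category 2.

Category 2 begins at V = 83 kt.
Required ΔP = (83/6.4)^(1/0.656) = 12.969^1.524 ≈ 49.72 mb.
P_c ≤ 1012 − 49.72 = 962.28, so the highest integer P_c is 962 mb.

962 mb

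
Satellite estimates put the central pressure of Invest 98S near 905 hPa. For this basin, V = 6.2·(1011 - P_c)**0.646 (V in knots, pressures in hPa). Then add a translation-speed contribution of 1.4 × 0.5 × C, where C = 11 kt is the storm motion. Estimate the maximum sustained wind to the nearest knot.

134 kt

ΔP = 1011 − 905 = 106 hPa.
106^0.646 ≈ 20.340.
V ≈ 6.2 × 20.340 ≈ 126.1 kt.
Translation term: 1.4 × 0.5 × 11 = 7.7 kt.
Corrected V ≈ 133.8 kt → 134 kt.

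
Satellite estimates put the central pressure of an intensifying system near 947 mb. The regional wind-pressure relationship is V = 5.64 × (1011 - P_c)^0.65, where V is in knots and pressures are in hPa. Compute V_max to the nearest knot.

84 kt

ΔP = 1011 − 947 = 64 mb.
64^0.65 ≈ 14.929.
V ≈ 5.64 × 14.929 ≈ 84.2 kt.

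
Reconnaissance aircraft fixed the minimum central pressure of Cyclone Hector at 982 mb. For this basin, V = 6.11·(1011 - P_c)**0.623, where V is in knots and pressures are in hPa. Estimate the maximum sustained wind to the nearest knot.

50 kt

ΔP = 1011 − 982 = 29 mb.
29^0.623 ≈ 8.148.
V ≈ 6.11 × 8.148 ≈ 49.8 kt.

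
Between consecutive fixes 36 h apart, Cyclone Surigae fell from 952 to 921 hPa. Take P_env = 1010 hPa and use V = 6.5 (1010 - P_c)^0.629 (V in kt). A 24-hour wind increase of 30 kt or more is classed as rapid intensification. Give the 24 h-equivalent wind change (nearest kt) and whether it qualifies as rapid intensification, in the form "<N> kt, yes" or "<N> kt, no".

V₁: ΔP = 58, V ≈ 6.5 × 58^0.629 ≈ 83.58 kt.
V₂: ΔP = 89, V ≈ 6.5 × 89^0.629 ≈ 109.42 kt.
ΔV over 36 h = 25.84 kt → 24 h equivalent = 25.84 × 24/36 ≈ 17.23 kt.
17 kt < 30 kt ⇒ not rapid intensification.

17 kt, no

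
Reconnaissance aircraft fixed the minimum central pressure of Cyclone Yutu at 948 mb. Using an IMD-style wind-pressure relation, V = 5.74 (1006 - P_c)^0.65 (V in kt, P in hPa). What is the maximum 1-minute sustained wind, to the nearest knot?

ΔP = 1006 − 948 = 58 mb.
58^0.65 ≈ 14.003.
V ≈ 5.74 × 14.003 ≈ 80.4 kt.

80 kt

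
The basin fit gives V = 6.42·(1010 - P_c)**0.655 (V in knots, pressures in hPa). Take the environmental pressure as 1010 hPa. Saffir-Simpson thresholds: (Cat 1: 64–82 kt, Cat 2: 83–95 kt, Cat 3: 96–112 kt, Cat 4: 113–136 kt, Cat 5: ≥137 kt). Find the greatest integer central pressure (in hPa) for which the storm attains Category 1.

Category 1 begins at V = 64 kt.
Required ΔP = (64/6.42)^(1/0.655) = 9.969^1.527 ≈ 33.47 hPa.
P_c ≤ 1010 − 33.47 = 976.53, so the highest integer P_c is 976 hPa.

976 hPa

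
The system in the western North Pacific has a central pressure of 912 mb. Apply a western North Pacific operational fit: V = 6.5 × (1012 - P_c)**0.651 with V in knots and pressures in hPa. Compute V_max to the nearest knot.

ΔP = 1012 − 912 = 100 mb.
100^0.651 ≈ 20.045.
V ≈ 6.5 × 20.045 ≈ 130.3 kt.

130 kt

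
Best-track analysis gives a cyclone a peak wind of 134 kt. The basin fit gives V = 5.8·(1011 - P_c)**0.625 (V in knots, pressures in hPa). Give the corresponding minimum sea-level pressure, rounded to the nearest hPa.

ΔP = (V / 5.8)^(1/0.625) = (134/5.8)^1.600.
134/5.8 = 23.103; 23.103^1.600 ≈ 152.01 hPa.
P_c = 1011 − 152.01 = 858.99 ≈ 859 hPa.

859 hPa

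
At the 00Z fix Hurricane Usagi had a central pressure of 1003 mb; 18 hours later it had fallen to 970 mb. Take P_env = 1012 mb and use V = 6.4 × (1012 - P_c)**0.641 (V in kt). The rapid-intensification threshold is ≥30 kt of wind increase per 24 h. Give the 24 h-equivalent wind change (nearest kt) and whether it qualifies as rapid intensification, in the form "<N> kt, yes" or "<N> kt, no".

59 kt, yes

V₁: ΔP = 9, V ≈ 6.4 × 9^0.641 ≈ 26.17 kt.
V₂: ΔP = 42, V ≈ 6.4 × 42^0.641 ≈ 70.26 kt.
ΔV over 18 h = 44.09 kt → 24 h equivalent = 44.09 × 24/18 ≈ 58.79 kt.
59 kt ≥ 30 kt ⇒ rapid intensification.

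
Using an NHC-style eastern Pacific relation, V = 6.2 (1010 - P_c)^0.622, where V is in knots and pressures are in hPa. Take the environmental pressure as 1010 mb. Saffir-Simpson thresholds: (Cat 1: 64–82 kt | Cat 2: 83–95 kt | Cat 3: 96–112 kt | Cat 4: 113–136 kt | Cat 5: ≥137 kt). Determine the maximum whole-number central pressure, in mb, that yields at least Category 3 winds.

928 mb

Category 3 begins at V = 96 kt.
Required ΔP = (96/6.2)^(1/0.622) = 15.484^1.608 ≈ 81.84 mb.
P_c ≤ 1010 − 81.84 = 928.16, so the highest integer P_c is 928 mb.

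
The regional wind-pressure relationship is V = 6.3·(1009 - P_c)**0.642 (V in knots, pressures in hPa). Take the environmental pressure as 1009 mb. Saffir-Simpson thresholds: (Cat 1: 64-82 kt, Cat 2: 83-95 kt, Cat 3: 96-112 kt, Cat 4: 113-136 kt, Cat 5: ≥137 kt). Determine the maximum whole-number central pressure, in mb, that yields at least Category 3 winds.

939 mb

Category 3 begins at V = 96 kt.
Required ΔP = (96/6.3)^(1/0.642) = 15.238^1.558 ≈ 69.59 mb.
P_c ≤ 1009 − 69.59 = 939.41, so the highest integer P_c is 939 mb.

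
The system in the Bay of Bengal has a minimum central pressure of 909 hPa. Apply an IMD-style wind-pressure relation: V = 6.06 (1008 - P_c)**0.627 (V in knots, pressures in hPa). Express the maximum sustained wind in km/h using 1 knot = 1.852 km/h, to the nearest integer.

ΔP = 1008 − 909 = 99 hPa.
V ≈ 6.06 × 99^0.627 = 6.06 × 17.835 ≈ 108.078 kt.
108.078 × 1.852 ≈ 200.16 km/h → 200 km/h.

200 km/h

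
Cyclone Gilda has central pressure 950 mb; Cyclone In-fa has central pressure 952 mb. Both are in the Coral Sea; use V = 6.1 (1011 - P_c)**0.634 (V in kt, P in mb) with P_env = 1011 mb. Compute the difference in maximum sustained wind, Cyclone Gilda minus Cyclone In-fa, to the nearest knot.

2 kt

Cyclone Gilda: ΔP = 61; V ≈ 6.1 × 61^0.634 ≈ 82.65 kt.
Cyclone In-fa: ΔP = 59; V ≈ 6.1 × 59^0.634 ≈ 80.92 kt.
Difference ≈ 82.65 − 80.92 = 1.73 → 2 kt.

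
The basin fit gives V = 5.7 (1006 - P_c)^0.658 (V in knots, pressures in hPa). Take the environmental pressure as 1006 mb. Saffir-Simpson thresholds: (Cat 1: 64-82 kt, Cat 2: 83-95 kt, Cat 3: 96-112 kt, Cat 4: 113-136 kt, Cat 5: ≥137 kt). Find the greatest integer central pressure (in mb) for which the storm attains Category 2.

947 mb

Category 2 begins at V = 83 kt.
Required ΔP = (83/5.7)^(1/0.658) = 14.561^1.520 ≈ 58.58 mb.
P_c ≤ 1006 − 58.58 = 947.42, so the highest integer P_c is 947 mb.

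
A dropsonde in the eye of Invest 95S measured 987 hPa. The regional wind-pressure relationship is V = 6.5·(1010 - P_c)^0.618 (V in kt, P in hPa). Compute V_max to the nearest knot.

45 kt

ΔP = 1010 − 987 = 23 hPa.
23^0.618 ≈ 6.943.
V ≈ 6.5 × 6.943 ≈ 45.1 kt.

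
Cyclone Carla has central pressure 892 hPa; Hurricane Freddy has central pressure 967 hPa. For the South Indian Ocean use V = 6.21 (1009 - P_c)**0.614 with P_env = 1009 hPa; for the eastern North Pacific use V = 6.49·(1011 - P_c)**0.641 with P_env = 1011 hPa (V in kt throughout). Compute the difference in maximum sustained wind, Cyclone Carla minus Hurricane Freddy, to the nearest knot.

Cyclone Carla: ΔP = 117; V ≈ 6.21 × 117^0.614 ≈ 115.60 kt.
Hurricane Freddy: ΔP = 44; V ≈ 6.49 × 44^0.641 ≈ 73.40 kt.
Difference ≈ 115.60 − 73.40 = 42.20 → 42 kt.

42 kt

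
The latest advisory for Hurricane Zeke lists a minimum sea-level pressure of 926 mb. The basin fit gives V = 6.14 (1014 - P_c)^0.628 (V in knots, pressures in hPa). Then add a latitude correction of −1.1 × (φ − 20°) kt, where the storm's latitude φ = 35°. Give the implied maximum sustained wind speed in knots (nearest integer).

86 kt

ΔP = 1014 − 926 = 88 mb.
88^0.628 ≈ 16.639.
V ≈ 6.14 × 16.639 ≈ 102.2 kt.
Latitude correction: −1.1 × (35 − 20) = -16.5 kt.
Corrected V ≈ 85.7 kt → 86 kt.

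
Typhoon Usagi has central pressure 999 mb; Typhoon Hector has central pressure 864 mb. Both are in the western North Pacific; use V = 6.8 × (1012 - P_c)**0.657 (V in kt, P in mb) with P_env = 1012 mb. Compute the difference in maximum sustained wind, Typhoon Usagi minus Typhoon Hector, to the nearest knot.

Typhoon Usagi: ΔP = 13; V ≈ 6.8 × 13^0.657 ≈ 36.67 kt.
Typhoon Hector: ΔP = 148; V ≈ 6.8 × 148^0.657 ≈ 181.29 kt.
Difference ≈ 36.67 − 181.29 = -144.62 → -145 kt.

-145 kt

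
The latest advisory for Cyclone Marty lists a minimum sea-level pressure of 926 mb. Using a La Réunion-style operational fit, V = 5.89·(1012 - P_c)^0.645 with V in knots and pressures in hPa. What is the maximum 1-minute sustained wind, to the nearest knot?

ΔP = 1012 − 926 = 86 mb.
86^0.645 ≈ 17.691.
V ≈ 5.89 × 17.691 ≈ 104.2 kt.

104 kt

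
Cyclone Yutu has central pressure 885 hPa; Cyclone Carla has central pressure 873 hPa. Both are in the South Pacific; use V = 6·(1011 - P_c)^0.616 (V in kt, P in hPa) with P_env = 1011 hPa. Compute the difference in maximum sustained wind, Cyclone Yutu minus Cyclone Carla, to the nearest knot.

-7 kt

Cyclone Yutu: ΔP = 126; V ≈ 6 × 126^0.616 ≈ 118.03 kt.
Cyclone Carla: ΔP = 138; V ≈ 6 × 138^0.616 ≈ 124.83 kt.
Difference ≈ 118.03 − 124.83 = -6.80 → -7 kt.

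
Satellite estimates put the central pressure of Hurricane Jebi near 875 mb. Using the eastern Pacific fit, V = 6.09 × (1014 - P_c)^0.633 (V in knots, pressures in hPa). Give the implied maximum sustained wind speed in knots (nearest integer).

138 kt

ΔP = 1014 − 875 = 139 mb.
139^0.633 ≈ 22.726.
V ≈ 6.09 × 22.726 ≈ 138.4 kt.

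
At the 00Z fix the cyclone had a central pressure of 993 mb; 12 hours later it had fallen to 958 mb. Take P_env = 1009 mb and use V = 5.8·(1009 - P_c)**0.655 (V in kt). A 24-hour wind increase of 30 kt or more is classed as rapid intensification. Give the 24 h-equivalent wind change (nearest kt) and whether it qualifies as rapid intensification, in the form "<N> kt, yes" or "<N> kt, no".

81 kt, yes

V₁: ΔP = 16, V ≈ 5.8 × 16^0.655 ≈ 35.66 kt.
V₂: ΔP = 51, V ≈ 5.8 × 51^0.655 ≈ 76.19 kt.
ΔV over 12 h = 40.53 kt → 24 h equivalent = 40.53 × 24/12 ≈ 81.06 kt.
81 kt ≥ 30 kt ⇒ rapid intensification.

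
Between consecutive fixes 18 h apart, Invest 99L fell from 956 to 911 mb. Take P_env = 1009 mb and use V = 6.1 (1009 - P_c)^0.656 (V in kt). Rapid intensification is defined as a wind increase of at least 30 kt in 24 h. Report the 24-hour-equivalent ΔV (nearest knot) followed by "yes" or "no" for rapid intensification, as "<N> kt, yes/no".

55 kt, yes

V₁: ΔP = 53, V ≈ 6.1 × 53^0.656 ≈ 82.50 kt.
V₂: ΔP = 98, V ≈ 6.1 × 98^0.656 ≈ 123.47 kt.
ΔV over 18 h = 40.97 kt → 24 h equivalent = 40.97 × 24/18 ≈ 54.63 kt.
55 kt ≥ 30 kt ⇒ rapid intensification.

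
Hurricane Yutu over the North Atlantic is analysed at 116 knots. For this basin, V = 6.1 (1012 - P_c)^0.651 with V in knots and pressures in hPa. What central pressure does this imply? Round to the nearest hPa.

ΔP = (V / 6.1)^(1/0.651) = (116/6.1)^1.536.
116/6.1 = 19.016; 19.016^1.536 ≈ 92.23 hPa.
P_c = 1012 − 92.23 = 919.77 ≈ 920 hPa.

920 hPa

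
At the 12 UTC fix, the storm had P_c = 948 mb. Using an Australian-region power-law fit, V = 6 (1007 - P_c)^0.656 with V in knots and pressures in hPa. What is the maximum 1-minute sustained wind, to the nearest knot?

87 kt

ΔP = 1007 − 948 = 59 mb.
59^0.656 ≈ 14.510.
V ≈ 6 × 14.510 ≈ 87.1 kt.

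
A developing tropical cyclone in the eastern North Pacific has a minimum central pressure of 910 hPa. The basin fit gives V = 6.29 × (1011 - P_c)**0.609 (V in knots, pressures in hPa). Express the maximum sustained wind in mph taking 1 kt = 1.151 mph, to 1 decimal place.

ΔP = 1011 − 910 = 101 hPa.
V ≈ 6.29 × 101^0.609 = 6.29 × 16.620 ≈ 104.540 kt.
104.540 × 1.151 ≈ 120.33 mph → 120.3 mph.

120.3 mph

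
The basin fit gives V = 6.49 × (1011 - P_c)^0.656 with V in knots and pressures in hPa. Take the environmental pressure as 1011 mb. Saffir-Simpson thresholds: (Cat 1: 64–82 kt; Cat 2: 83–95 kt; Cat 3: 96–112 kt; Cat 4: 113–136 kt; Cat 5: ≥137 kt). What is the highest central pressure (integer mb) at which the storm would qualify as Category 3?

950 mb

Category 3 begins at V = 96 kt.
Required ΔP = (96/6.49)^(1/0.656) = 14.792^1.524 ≈ 60.75 mb.
P_c ≤ 1011 − 60.75 = 950.25, so the highest integer P_c is 950 mb.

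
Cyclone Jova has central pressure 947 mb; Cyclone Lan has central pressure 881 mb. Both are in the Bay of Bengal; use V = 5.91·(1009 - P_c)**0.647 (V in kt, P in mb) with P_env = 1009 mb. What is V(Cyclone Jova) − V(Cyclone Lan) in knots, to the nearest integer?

Cyclone Jova: ΔP = 62; V ≈ 5.91 × 62^0.647 ≈ 85.36 kt.
Cyclone Lan: ΔP = 128; V ≈ 5.91 × 128^0.647 ≈ 136.44 kt.
Difference ≈ 85.36 − 136.44 = -51.08 → -51 kt.

-51 kt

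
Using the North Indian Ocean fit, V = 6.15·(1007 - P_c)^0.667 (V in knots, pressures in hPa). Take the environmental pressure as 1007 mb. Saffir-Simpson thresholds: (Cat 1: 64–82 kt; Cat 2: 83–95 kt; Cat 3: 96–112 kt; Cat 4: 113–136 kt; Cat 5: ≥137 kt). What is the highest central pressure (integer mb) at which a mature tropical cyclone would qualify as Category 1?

973 mb

Category 1 begins at V = 64 kt.
Required ΔP = (64/6.15)^(1/0.667) = 10.407^1.499 ≈ 33.51 mb.
P_c ≤ 1007 − 33.51 = 973.49, so the highest integer P_c is 973 mb.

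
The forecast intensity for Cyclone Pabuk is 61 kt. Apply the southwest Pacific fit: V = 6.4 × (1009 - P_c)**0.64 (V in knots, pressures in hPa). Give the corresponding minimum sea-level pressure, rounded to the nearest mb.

ΔP = (V / 6.4)^(1/0.64) = (61/6.4)^1.562.
61/6.4 = 9.531; 9.531^1.562 ≈ 33.88 mb.
P_c = 1009 − 33.88 = 975.12 ≈ 975 mb.

975 mb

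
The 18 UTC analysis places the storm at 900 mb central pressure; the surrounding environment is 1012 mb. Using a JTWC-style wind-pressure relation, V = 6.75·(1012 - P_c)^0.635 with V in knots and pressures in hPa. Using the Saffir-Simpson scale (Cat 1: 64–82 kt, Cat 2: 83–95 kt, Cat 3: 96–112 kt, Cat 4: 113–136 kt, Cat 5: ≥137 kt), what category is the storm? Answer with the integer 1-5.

ΔP = 1012 − 900 = 112 mb.
V ≈ 6.75 × 112^0.635 = 6.75 × 20.01 ≈ 135 kt.
135 kt falls in the Category 4 band.

4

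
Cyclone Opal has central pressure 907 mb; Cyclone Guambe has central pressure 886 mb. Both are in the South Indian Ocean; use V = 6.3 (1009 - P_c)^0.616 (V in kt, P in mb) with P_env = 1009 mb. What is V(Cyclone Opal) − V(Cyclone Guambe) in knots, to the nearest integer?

Cyclone Opal: ΔP = 102; V ≈ 6.3 × 102^0.616 ≈ 108.80 kt.
Cyclone Guambe: ΔP = 123; V ≈ 6.3 × 123^0.616 ≈ 122.10 kt.
Difference ≈ 108.80 − 122.10 = -13.30 → -13 kt.

-13 kt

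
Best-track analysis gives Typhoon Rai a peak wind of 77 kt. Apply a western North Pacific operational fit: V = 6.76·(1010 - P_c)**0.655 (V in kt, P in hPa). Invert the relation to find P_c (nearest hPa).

969 hPa

ΔP = (V / 6.76)^(1/0.655) = (77/6.76)^1.527.
77/6.76 = 11.391; 11.391^1.527 ≈ 41.02 hPa.
P_c = 1010 − 41.02 = 968.98 ≈ 969 hPa.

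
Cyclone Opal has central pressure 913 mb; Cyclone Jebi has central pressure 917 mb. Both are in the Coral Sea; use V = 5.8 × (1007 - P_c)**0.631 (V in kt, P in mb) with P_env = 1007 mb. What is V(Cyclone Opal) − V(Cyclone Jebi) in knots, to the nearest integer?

Cyclone Opal: ΔP = 94; V ≈ 5.8 × 94^0.631 ≈ 101.97 kt.
Cyclone Jebi: ΔP = 90; V ≈ 5.8 × 90^0.631 ≈ 99.21 kt.
Difference ≈ 101.97 − 99.21 = 2.76 → 3 kt.

3 kt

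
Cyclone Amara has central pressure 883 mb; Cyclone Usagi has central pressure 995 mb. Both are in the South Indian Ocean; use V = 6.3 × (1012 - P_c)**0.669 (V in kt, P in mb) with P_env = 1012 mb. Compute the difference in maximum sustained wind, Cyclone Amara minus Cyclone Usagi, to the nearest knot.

121 kt

Cyclone Amara: ΔP = 129; V ≈ 6.3 × 129^0.669 ≈ 162.68 kt.
Cyclone Usagi: ΔP = 17; V ≈ 6.3 × 17^0.669 ≈ 41.93 kt.
Difference ≈ 162.68 − 41.93 = 120.75 → 121 kt.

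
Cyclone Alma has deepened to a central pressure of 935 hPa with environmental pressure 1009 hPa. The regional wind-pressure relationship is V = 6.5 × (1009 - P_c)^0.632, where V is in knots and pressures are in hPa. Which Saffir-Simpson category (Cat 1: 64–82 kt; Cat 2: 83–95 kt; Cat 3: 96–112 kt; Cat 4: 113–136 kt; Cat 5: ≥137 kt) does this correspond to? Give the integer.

ΔP = 1009 − 935 = 74 hPa.
V ≈ 6.5 × 74^0.632 = 6.5 × 15.18 ≈ 99 kt.
99 kt falls in the Category 3 band.

3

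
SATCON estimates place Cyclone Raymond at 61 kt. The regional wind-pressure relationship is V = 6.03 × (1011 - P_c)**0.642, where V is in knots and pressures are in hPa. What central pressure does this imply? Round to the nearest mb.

974 mb

ΔP = (V / 6.03)^(1/0.642) = (61/6.03)^1.558.
61/6.03 = 10.116; 10.116^1.558 ≈ 36.77 mb.
P_c = 1011 − 36.77 = 974.23 ≈ 974 mb.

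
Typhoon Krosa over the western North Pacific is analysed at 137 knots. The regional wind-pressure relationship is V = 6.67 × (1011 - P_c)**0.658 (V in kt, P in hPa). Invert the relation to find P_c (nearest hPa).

ΔP = (V / 6.67)^(1/0.658) = (137/6.67)^1.520.
137/6.67 = 20.540; 20.540^1.520 ≈ 98.82 hPa.
P_c = 1011 − 98.82 = 912.18 ≈ 912 hPa.

912 hPa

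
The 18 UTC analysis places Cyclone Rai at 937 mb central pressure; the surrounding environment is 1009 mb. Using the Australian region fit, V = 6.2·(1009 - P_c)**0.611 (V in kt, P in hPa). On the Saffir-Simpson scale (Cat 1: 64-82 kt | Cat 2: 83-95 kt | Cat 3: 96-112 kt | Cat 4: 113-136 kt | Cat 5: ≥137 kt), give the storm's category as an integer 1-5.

2

ΔP = 1009 − 937 = 72 mb.
V ≈ 6.2 × 72^0.611 = 6.2 × 13.64 ≈ 85 kt.
85 kt falls in the Category 2 band.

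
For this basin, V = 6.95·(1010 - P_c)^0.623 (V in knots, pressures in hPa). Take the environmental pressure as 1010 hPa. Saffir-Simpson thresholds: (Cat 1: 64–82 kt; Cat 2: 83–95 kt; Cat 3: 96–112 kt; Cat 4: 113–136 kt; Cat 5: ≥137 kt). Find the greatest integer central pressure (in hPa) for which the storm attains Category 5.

Category 5 begins at V = 137 kt.
Required ΔP = (137/6.95)^(1/0.623) = 19.712^1.605 ≈ 119.74 hPa.
P_c ≤ 1010 − 119.74 = 890.26, so the highest integer P_c is 890 hPa.

890 hPa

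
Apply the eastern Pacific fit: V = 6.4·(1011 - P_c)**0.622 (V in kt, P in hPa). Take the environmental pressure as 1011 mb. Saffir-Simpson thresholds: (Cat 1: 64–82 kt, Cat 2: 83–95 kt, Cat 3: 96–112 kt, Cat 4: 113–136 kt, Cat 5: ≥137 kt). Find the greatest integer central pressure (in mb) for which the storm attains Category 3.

Category 3 begins at V = 96 kt.
Required ΔP = (96/6.4)^(1/0.622) = 15.000^1.608 ≈ 77.77 mb.
P_c ≤ 1011 − 77.77 = 933.23, so the highest integer P_c is 933 mb.

933 mb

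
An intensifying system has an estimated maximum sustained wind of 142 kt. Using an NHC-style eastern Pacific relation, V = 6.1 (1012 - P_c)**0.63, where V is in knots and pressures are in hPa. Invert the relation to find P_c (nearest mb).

ΔP = (V / 6.1)^(1/0.63) = (142/6.1)^1.587.
142/6.1 = 23.279; 23.279^1.587 ≈ 147.83 mb.
P_c = 1012 − 147.83 = 864.17 ≈ 864 mb.

864 mb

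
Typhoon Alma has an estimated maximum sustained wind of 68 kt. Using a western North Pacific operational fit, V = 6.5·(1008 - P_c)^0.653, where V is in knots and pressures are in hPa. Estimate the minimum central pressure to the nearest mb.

ΔP = (V / 6.5)^(1/0.653) = (68/6.5)^1.531.
68/6.5 = 10.462; 10.462^1.531 ≈ 36.43 mb.
P_c = 1008 − 36.43 = 971.57 ≈ 972 mb.

972 mb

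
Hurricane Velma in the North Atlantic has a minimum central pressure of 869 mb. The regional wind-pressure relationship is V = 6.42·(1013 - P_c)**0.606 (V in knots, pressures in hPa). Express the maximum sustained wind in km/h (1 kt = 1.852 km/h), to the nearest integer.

ΔP = 1013 − 869 = 144 mb.
V ≈ 6.42 × 144^0.606 = 6.42 × 20.322 ≈ 130.468 kt.
130.468 × 1.852 ≈ 241.63 km/h → 242 km/h.

242 km/h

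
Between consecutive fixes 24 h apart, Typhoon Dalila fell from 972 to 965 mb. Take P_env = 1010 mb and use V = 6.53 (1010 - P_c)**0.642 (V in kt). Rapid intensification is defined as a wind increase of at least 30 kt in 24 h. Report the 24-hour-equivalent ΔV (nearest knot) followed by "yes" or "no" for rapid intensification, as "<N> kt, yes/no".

V₁: ΔP = 38, V ≈ 6.53 × 38^0.642 ≈ 67.47 kt.
V₂: ΔP = 45, V ≈ 6.53 × 45^0.642 ≈ 75.21 kt.
ΔV over 24 h = 7.74 kt → 24 h equivalent = 7.74 × 24/24 ≈ 7.74 kt.
8 kt < 30 kt ⇒ not rapid intensification.

8 kt, no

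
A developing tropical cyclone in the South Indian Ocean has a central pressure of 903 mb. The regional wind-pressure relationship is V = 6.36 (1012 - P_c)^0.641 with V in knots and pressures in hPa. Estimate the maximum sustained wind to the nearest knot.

ΔP = 1012 − 903 = 109 mb.
109^0.641 ≈ 20.230.
V ≈ 6.36 × 20.230 ≈ 128.7 kt.

129 kt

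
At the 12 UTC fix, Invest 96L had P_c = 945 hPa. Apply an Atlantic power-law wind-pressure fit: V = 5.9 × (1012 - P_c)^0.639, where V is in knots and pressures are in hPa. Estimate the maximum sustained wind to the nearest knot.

ΔP = 1012 − 945 = 67 hPa.
67^0.639 ≈ 14.685.
V ≈ 5.9 × 14.685 ≈ 86.6 kt.

87 kt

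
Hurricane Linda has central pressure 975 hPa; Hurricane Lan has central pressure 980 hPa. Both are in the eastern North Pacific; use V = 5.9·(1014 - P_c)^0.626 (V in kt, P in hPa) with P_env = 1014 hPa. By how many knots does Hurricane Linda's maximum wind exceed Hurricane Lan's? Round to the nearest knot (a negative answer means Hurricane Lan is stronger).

5 kt

Hurricane Linda: ΔP = 39; V ≈ 5.9 × 39^0.626 ≈ 58.46 kt.
Hurricane Lan: ΔP = 34; V ≈ 5.9 × 34^0.626 ≈ 53.65 kt.
Difference ≈ 58.46 − 53.65 = 4.81 → 5 kt.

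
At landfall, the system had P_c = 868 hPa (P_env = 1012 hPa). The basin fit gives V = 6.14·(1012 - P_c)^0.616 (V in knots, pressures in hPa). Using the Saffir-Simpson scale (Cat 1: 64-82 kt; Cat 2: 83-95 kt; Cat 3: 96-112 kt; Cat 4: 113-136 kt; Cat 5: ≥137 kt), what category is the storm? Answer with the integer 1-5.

4

ΔP = 1012 − 868 = 144 hPa.
V ≈ 6.14 × 144^0.616 = 6.14 × 21.36 ≈ 131 kt.
131 kt falls in the Category 4 band.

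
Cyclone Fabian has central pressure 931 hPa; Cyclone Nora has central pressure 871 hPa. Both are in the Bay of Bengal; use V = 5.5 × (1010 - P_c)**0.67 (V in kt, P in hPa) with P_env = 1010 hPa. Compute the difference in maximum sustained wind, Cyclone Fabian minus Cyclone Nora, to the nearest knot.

Cyclone Fabian: ΔP = 79; V ≈ 5.5 × 79^0.67 ≈ 102.75 kt.
Cyclone Nora: ΔP = 139; V ≈ 5.5 × 139^0.67 ≈ 150.03 kt.
Difference ≈ 102.75 − 150.03 = -47.28 → -47 kt.

-47 kt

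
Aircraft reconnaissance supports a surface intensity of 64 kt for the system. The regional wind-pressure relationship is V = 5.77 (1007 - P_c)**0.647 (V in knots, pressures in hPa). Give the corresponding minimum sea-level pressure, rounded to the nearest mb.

966 mb

ΔP = (V / 5.77)^(1/0.647) = (64/5.77)^1.546.
64/5.77 = 11.092; 11.092^1.546 ≈ 41.22 mb.
P_c = 1007 − 41.22 = 965.78 ≈ 966 mb.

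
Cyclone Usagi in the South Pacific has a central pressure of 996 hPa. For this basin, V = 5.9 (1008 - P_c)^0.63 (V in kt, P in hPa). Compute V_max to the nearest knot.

28 kt

ΔP = 1008 − 996 = 12 hPa.
12^0.63 ≈ 4.785.
V ≈ 5.9 × 4.785 ≈ 28.2 kt.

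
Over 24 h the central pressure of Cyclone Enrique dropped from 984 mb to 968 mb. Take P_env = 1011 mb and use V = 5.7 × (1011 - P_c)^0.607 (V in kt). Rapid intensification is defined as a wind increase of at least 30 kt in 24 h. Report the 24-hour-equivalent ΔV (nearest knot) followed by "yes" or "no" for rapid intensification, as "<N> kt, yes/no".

14 kt, no

V₁: ΔP = 27, V ≈ 5.7 × 27^0.607 ≈ 42.14 kt.
V₂: ΔP = 43, V ≈ 5.7 × 43^0.607 ≈ 55.90 kt.
ΔV over 24 h = 13.76 kt → 24 h equivalent = 13.76 × 24/24 ≈ 13.76 kt.
14 kt < 30 kt ⇒ not rapid intensification.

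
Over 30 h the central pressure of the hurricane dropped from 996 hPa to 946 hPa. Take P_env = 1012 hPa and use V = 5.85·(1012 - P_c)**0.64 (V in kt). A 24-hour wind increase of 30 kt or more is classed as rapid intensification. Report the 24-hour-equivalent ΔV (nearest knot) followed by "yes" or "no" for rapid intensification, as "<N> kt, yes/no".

V₁: ΔP = 16, V ≈ 5.85 × 16^0.64 ≈ 34.50 kt.
V₂: ΔP = 66, V ≈ 5.85 × 66^0.64 ≈ 85.44 kt.
ΔV over 30 h = 50.94 kt → 24 h equivalent = 50.94 × 24/30 ≈ 40.75 kt.
41 kt ≥ 30 kt ⇒ rapid intensification.

41 kt, yes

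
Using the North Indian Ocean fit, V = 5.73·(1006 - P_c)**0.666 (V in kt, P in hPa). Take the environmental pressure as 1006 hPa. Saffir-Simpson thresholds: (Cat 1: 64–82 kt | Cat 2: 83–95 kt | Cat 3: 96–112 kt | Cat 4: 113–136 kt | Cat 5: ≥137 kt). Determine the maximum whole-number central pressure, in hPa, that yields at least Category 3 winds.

Category 3 begins at V = 96 kt.
Required ΔP = (96/5.73)^(1/0.666) = 16.754^1.502 ≈ 68.87 hPa.
P_c ≤ 1006 − 68.87 = 937.13, so the highest integer P_c is 937 hPa.

937 hPa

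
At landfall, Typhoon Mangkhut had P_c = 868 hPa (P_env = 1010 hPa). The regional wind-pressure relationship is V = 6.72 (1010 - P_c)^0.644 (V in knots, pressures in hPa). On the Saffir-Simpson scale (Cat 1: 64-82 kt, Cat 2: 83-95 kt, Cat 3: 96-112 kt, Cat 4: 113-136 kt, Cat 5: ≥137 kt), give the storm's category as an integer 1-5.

5

ΔP = 1010 − 868 = 142 hPa.
V ≈ 6.72 × 142^0.644 = 6.72 × 24.33 ≈ 163 kt.
163 kt falls in the Category 5 band.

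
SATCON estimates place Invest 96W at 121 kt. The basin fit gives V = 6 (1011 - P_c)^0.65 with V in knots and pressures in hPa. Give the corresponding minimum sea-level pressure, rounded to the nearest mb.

ΔP = (V / 6)^(1/0.65) = (121/6)^1.538.
121/6 = 20.167; 20.167^1.538 ≈ 101.66 mb.
P_c = 1011 − 101.66 = 909.34 ≈ 909 mb.

909 mb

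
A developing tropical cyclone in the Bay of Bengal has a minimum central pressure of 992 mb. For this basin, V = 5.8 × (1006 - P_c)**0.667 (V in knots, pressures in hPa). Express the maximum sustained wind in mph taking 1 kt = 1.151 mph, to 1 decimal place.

ΔP = 1006 − 992 = 14 mb.
V ≈ 5.8 × 14^0.667 = 5.8 × 5.814 ≈ 33.721 kt.
33.721 × 1.151 ≈ 38.81 mph → 38.8 mph.

38.8 mph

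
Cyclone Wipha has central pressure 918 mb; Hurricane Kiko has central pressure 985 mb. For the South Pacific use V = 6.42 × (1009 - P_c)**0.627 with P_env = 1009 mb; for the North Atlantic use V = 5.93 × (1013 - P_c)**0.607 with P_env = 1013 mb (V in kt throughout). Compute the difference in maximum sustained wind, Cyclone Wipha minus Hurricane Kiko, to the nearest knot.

Cyclone Wipha: ΔP = 91; V ≈ 6.42 × 91^0.627 ≈ 108.61 kt.
Hurricane Kiko: ΔP = 28; V ≈ 5.93 × 28^0.607 ≈ 44.82 kt.
Difference ≈ 108.61 − 44.82 = 63.79 → 64 kt.

64 kt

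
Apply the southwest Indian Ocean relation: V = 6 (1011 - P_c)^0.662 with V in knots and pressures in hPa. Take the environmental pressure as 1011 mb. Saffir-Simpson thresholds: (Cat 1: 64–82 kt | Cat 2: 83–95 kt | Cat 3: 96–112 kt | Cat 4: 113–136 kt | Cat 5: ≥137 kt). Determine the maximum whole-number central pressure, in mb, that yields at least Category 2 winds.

958 mb

Category 2 begins at V = 83 kt.
Required ΔP = (83/6)^(1/0.662) = 13.833^1.511 ≈ 52.90 mb.
P_c ≤ 1011 − 52.90 = 958.10, so the highest integer P_c is 958 mb.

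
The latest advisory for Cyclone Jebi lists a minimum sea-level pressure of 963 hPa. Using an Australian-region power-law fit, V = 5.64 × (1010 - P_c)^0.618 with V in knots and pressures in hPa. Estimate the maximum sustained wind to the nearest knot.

61 kt

ΔP = 1010 − 963 = 47 hPa.
47^0.618 ≈ 10.798.
V ≈ 5.64 × 10.798 ≈ 60.9 kt.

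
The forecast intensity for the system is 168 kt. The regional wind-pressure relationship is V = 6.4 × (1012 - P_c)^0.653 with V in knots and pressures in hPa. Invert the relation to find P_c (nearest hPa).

ΔP = (V / 6.4)^(1/0.653) = (168/6.4)^1.531.
168/6.4 = 26.250; 26.250^1.531 ≈ 149.02 hPa.
P_c = 1012 − 149.02 = 862.98 ≈ 863 hPa.

863 hPa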